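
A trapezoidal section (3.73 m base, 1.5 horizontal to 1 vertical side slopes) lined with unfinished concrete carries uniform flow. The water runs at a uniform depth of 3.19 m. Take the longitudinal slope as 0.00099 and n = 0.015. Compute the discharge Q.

With bottom width b = 3.73 m and side slope z = 1.5: A = (b + zy)y = (3.73 + 1.5×3.19)×3.19 = 27.16 m²; P = b + 2y√(1+z²) = 3.73 + 2×3.19×1.803 = 15.23 m.
Hydraulic radius R = A/P = 27.16/15.23 = 1.783 m.
Manning's equation: Q = (1/n) A R^(2/3) S^(1/2) = (1/0.015) × 27.16 × 1.783^(2/3) × 0.00099^(1/2) = 83.8 m³/s.

Q = 83.8 m³/s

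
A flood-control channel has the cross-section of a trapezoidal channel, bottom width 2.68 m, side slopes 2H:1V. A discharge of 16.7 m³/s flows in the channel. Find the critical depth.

y_c = 1.18 m

At critical depth, Q² T / (g A³) = 1, i.e. A³/T = Q²/g = 16.7²/9.81 = 28.43.
Try y = 1.28 m: A³/T = 38.68 — too large.
Try y = 1.03 m: A³/T = 17.11 — too small.
Try y = 1.18 m: A³/T = 28.43 — ≈ 28.43.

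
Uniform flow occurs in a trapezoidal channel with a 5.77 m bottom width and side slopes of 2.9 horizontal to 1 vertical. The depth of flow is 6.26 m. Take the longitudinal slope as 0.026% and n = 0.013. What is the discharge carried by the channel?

Q = 419 m³/s

With bottom width b = 5.77 m and side slope z = 2.9: A = (b + zy)y = (5.77 + 2.9×6.26)×6.26 = 149.8 m²; P = b + 2y√(1+z²) = 5.77 + 2×6.26×3.068 = 44.18 m.
Hydraulic radius R = A/P = 149.8/44.18 = 3.39 m.
Manning's equation: Q = (1/n) A R^(2/3) S^(1/2) = (1/0.013) × 149.8 × 3.39^(2/3) × 0.00026^(1/2) = 419 m³/s.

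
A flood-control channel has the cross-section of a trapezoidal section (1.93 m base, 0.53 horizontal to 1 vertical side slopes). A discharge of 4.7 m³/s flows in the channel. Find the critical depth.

y_c = 0.784 m

At critical depth, Q² T / (g A³) = 1, i.e. A³/T = Q²/g = 4.7²/9.81 = 2.252.
Trying y = 0.935 m: A³/T = 3.993 — too large.
Trying y = 0.784 m: A³/T = 2.252 — matches.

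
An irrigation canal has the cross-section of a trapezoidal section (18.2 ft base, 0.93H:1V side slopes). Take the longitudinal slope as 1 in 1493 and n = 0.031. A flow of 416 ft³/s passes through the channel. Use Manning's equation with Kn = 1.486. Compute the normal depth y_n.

y_n = 5.7 ft

Manning's equation rearranged: A R^(2/3) = nQ / (1.486·√S) = 0.031 × 416 / (1.486 × √0.0006698) = 335.3.
Trying y = 4.12 ft: A R^(2/3) = 192.2 — low.
Trying y = 7.03 ft: A R^(2/3) = 484.5 — high.
Trying y = 5.7 ft: A R^(2/3) = 335.7 — matches.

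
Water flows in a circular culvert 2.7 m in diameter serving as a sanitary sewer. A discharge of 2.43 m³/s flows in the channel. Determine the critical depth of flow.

y_c = 0.676 m

At critical depth, Q² T / (g A³) = 1, i.e. A³/T = Q²/g = 2.43²/9.81 = 0.6019.
Try y = 0.554 m: A³/T = 0.2772 — low.
Try y = 0.748 m: A³/T = 0.8944 — high.
Try y = 0.676 m: A³/T = 0.6033 — matches.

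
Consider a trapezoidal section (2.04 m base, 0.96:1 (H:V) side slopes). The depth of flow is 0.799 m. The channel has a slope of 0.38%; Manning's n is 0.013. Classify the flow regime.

supercritical

With bottom width b = 2.04 m and side slope z = 0.96: A = (b + zy)y = (2.04 + 0.96×0.799)×0.799 = 2.243 m²; P = b + 2y√(1+z²) = 2.04 + 2×0.799×1.386 = 4.255 m.
Hydraulic radius R = A/P = 2.243/4.255 = 0.5271 m.
V = (1/n) R^(2/3) √S = (1/0.013) × 0.5271^(2/3) × √0.0038 = 3.094 m/s. Hydraulic depth D_h = A/T = 2.243/3.574 = 0.6275 m.
Froude number Fr = V/√(g·D_h) = 3.094/√(9.81×0.6275) = 1.25, which is greater than 1, so the flow is supercritical.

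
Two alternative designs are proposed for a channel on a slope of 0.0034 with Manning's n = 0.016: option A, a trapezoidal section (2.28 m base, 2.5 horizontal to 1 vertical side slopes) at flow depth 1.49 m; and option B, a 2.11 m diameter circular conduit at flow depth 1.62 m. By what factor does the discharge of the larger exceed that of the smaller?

3.81

Channel A: With bottom width b = 2.28 m and side slope z = 2.5: A = (b + zy)y = (2.28 + 2.5×1.49)×1.49 = 8.947 m²; P = b + 2y√(1+z²) = 2.28 + 2×1.49×2.693 = 10.3 m. Hydraulic radius R = A/P = 8.947/10.3 = 0.8684 m. Q_A = (1/0.016)·8.947·0.8684^(2/3)·√0.0034 = 29.68 m³/s.
Channel B: For a circular section of diameter D = 2.11 m at depth y = 1.62 m, the central angle is θ = 2 arccos(1 − 2y/D) = 4.272 rad. Then A = (D²/8)(θ − sin θ) = 2.881 m² and P = Dθ/2 = 4.507 m. Hydraulic radius R = A/P = 2.881/4.507 = 0.6392 m. Q_B = (1/0.016)·2.881·0.6392^(2/3)·√0.0034 = 7.79 m³/s.
The larger discharge is 29.68 m³/s and the smaller is 7.79 m³/s; the ratio is 3.81.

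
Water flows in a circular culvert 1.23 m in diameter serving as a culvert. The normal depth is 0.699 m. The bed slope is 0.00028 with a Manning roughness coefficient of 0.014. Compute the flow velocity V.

V = 0.573 m/s

For a circular section of diameter D = 1.23 m at depth y = 0.699 m, the central angle is θ = 2 arccos(1 − 2y/D) = 3.416 rad. Then A = (D²/8)(θ − sin θ) = 0.6971 m² and P = Dθ/2 = 2.101 m.
Hydraulic radius R = A/P = 0.6971/2.101 = 0.3319 m.
From Manning's equation, V = (1/n) R^(2/3) S^(1/2) = (1/0.014) × 0.3319^(2/3) × 0.00028^(1/2) = 0.573 m/s.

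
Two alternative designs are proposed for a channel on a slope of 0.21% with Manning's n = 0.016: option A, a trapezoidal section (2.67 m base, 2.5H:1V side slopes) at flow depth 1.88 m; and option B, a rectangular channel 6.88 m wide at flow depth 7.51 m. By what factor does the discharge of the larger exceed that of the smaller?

Channel A: With bottom width b = 2.67 m and side slope z = 2.5: A = (b + zy)y = (2.67 + 2.5×1.88)×1.88 = 13.86 m²; P = b + 2y√(1+z²) = 2.67 + 2×1.88×2.693 = 12.79 m. Hydraulic radius R = A/P = 13.86/12.79 = 1.083 m. Q_A = (1/0.016)·13.86·1.083^(2/3)·√0.0021 = 41.85 m³/s.
Channel B: Flow area A = b·y = 6.88 × 7.51 = 51.67 m². Wetted perimeter P = b + 2y = 6.88 + 2×7.51 = 21.9 m. Hydraulic radius R = A/P = 51.67/21.9 = 2.359 m. Q_B = (1/0.016)·51.67·2.359^(2/3)·√0.0021 = 262.3 m³/s.
The larger discharge is 262.3 m³/s and the smaller is 41.85 m³/s; the ratio is 6.27.

6.27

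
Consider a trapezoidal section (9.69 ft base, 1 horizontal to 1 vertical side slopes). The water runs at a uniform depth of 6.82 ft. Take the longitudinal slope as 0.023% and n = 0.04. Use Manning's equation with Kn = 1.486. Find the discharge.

With bottom width b = 9.69 ft and side slope z = 1: A = (b + zy)y = (9.69 + 1×6.82)×6.82 = 112.6 ft²; P = b + 2y√(1+z²) = 9.69 + 2×6.82×1.414 = 28.98 ft.
Hydraulic radius R = A/P = 112.6/28.98 = 3.885 ft.
Manning's equation: Q = (1.486/n) A R^(2/3) S^(1/2) = (1.486/0.04) × 112.6 × 3.885^(2/3) × 0.00023^(1/2) = 157 ft³/s.

Q = 157 ft³/s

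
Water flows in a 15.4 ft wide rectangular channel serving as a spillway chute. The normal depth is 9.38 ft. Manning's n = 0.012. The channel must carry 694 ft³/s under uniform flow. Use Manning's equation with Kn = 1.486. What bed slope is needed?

Flow area A = b·y = 15.4 × 9.38 = 144.5 ft². Wetted perimeter P = b + 2y = 15.4 + 2×9.38 = 34.16 ft.
Hydraulic radius R = A/P = 144.5/34.16 = 4.229 ft.
From Manning's equation, S = [nQ / (1.486 A R^(2/3))]² = [0.012 × 694 / (1.486 × 144.5 × 4.229^(2/3))]² = 0.00022.

S = 0.00022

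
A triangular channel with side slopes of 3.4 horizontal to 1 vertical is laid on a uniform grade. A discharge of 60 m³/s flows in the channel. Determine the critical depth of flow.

y_c = 2.29 m

At critical depth, Q² T / (g A³) = 1, i.e. A³/T = Q²/g = 60²/9.81 = 367.
Trying y = 2.73 m: A³/T = 876.5 — too large.
Trying y = 1.64 m: A³/T = 68.57 — too small.
Trying y = 2.29 m: A³/T = 364 — close enough.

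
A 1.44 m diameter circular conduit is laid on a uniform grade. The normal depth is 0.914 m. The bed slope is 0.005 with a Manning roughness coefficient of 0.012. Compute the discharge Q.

Q = 3.55 m³/s

For a circular section of diameter D = 1.44 m at depth y = 0.914 m, the central angle is θ = 2 arccos(1 − 2y/D) = 3.687 rad. Then A = (D²/8)(θ − sin θ) = 1.09 m² and P = Dθ/2 = 2.655 m.
Hydraulic radius R = A/P = 1.09/2.655 = 0.4107 m.
Manning's equation: Q = (1/n) A R^(2/3) S^(1/2) = (1/0.012) × 1.09 × 0.4107^(2/3) × 0.005^(1/2) = 3.55 m³/s.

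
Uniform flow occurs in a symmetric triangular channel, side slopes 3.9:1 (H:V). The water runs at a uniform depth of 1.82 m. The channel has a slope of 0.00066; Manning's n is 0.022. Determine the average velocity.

V = 1.07 m/s

For a triangular section with side slope z = 3.9: A = zy² = 3.9×1.82² = 12.92 m²; P = 2y√(1+z²) = 2×1.82×4.026 = 14.66 m.
Hydraulic radius R = A/P = 12.92/14.66 = 0.8815 m.
From Manning's equation, V = (1/n) R^(2/3) S^(1/2) = (1/0.022) × 0.8815^(2/3) × 0.00066^(1/2) = 1.07 m/s.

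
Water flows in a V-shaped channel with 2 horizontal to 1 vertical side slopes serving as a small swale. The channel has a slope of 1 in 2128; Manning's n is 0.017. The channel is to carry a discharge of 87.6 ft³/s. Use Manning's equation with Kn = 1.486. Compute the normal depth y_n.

y_n = 3.97 ft

Manning's equation rearranged: A R^(2/3) = nQ / (1.486·√S) = 0.017 × 87.6 / (1.486 × √0.0004699) = 46.23.
Trying y = 4.64 ft: A R^(2/3) = 70.05 — high.
Trying y = 3.26 ft: A R^(2/3) = 27.33 — low.
Trying y = 3.97 ft: A R^(2/3) = 46.22 — close enough.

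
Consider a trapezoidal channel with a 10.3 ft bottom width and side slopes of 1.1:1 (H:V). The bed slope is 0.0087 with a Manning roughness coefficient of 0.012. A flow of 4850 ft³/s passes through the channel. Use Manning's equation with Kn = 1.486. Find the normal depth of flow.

y_n = 8.04 ft

Manning's equation rearranged: A R^(2/3) = nQ / (1.486·√S) = 0.012 × 4850 / (1.486 × √0.0087) = 419.9.
Try y = 6.7 ft: A R^(2/3) = 294.2 — low.
Try y = 10.2 ft: A R^(2/3) = 675.9 — high.
Try y = 8.04 ft: A R^(2/3) = 419.5 — matches.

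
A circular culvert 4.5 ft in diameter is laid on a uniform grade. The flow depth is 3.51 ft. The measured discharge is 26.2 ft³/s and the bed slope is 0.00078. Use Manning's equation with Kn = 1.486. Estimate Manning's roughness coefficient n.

For a circular section of diameter D = 4.5 ft at depth y = 3.51 ft, the central angle is θ = 2 arccos(1 − 2y/D) = 4.33 rad. Then A = (D²/8)(θ − sin θ) = 13.31 ft² and P = Dθ/2 = 9.743 ft.
Hydraulic radius R = A/P = 13.31/9.743 = 1.366 ft.
Rearranging Manning's equation: n = (1.486/Q) A R^(2/3) S^(1/2) = (1.486/26.2) × 13.31 × 1.366^(2/3) × √0.00078 = 0.026.

n = 0.026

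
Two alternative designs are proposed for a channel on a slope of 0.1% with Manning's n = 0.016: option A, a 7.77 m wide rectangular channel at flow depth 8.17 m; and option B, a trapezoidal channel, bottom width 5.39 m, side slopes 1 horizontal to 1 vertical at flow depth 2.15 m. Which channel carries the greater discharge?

channel A

Channel A: Flow area A = b·y = 7.77 × 8.17 = 63.48 m². Wetted perimeter P = b + 2y = 7.77 + 2×8.17 = 24.11 m. Hydraulic radius R = A/P = 63.48/24.11 = 2.633 m. Q_A = (1/0.016)·63.48·2.633^(2/3)·√0.001 = 239.2 m³/s.
Channel B: With bottom width b = 5.39 m and side slope z = 1: A = (b + zy)y = (5.39 + 1×2.15)×2.15 = 16.21 m²; P = b + 2y√(1+z²) = 5.39 + 2×2.15×1.414 = 11.47 m. Hydraulic radius R = A/P = 16.21/11.47 = 1.413 m. Q_B = (1/0.016)·16.21·1.413^(2/3)·√0.001 = 40.35 m³/s.
Q_A = 239.2 m³/s vs Q_B = 40.35 m³/s, so channel A carries more.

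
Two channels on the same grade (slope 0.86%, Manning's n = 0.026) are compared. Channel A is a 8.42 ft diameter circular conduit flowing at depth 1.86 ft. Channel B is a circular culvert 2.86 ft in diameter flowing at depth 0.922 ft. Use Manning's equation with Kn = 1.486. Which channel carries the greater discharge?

channel A

Channel A: For a circular section of diameter D = 8.42 ft at depth y = 1.86 ft, the central angle is θ = 2 arccos(1 − 2y/D) = 1.957 rad. Then A = (D²/8)(θ − sin θ) = 9.136 ft² and P = Dθ/2 = 8.24 ft. Hydraulic radius R = A/P = 9.136/8.24 = 1.109 ft. Q_A = (1.486/0.026)·9.136·1.109^(2/3)·√0.0086 = 51.87 ft³/s.
Channel B: For a circular section of diameter D = 2.86 ft at depth y = 0.922 ft, the central angle is θ = 2 arccos(1 − 2y/D) = 2.415 rad. Then A = (D²/8)(θ − sin θ) = 1.79 ft² and P = Dθ/2 = 3.454 ft. Hydraulic radius R = A/P = 1.79/3.454 = 0.5184 ft. Q_B = (1.486/0.026)·1.79·0.5184^(2/3)·√0.0086 = 6.124 ft³/s.
Q_A = 51.87 ft³/s vs Q_B = 6.124 ft³/s, so channel A carries more.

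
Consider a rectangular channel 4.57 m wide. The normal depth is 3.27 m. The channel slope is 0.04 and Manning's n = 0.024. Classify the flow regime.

supercritical

Flow area A = b·y = 4.57 × 3.27 = 14.94 m². Wetted perimeter P = b + 2y = 4.57 + 2×3.27 = 11.11 m.
Hydraulic radius R = A/P = 14.94/11.11 = 1.345 m.
V = (1/n) R^(2/3) √S = (1/0.024) × 1.345^(2/3) × √0.04 = 10.15 m/s. Hydraulic depth D_h = A/T = 14.94/4.57 = 3.27 m.
Froude number Fr = V/√(g·D_h) = 10.15/√(9.81×3.27) = 1.79, which is greater than 1, so the flow is supercritical.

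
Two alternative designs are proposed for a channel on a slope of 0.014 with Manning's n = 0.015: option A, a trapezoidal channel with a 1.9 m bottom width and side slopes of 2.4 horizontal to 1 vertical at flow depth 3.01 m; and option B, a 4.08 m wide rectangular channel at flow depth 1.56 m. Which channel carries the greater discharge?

Channel A: With bottom width b = 1.9 m and side slope z = 2.4: A = (b + zy)y = (1.9 + 2.4×3.01)×3.01 = 27.46 m²; P = b + 2y√(1+z²) = 1.9 + 2×3.01×2.6 = 17.55 m. Hydraulic radius R = A/P = 27.46/17.55 = 1.565 m. Q_A = (1/0.015)·27.46·1.565^(2/3)·√0.014 = 292 m³/s.
Channel B: Flow area A = b·y = 4.08 × 1.56 = 6.365 m². Wetted perimeter P = b + 2y = 4.08 + 2×1.56 = 7.2 m. Hydraulic radius R = A/P = 6.365/7.2 = 0.884 m. Q_B = (1/0.015)·6.365·0.884^(2/3)·√0.014 = 46.24 m³/s.
Q_A = 292 m³/s vs Q_B = 46.24 m³/s, so channel A carries more.

channel A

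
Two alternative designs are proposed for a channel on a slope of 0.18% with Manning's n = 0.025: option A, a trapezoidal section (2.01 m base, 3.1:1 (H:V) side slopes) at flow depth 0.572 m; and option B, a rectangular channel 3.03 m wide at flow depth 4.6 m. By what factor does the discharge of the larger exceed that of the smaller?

13.5

Channel A: With bottom width b = 2.01 m and side slope z = 3.1: A = (b + zy)y = (2.01 + 3.1×0.572)×0.572 = 2.164 m²; P = b + 2y√(1+z²) = 2.01 + 2×0.572×3.257 = 5.736 m. Hydraulic radius R = A/P = 2.164/5.736 = 0.3772 m. Q_A = (1/0.025)·2.164·0.3772^(2/3)·√0.0018 = 1.917 m³/s.
Channel B: Flow area A = b·y = 3.03 × 4.6 = 13.94 m². Wetted perimeter P = b + 2y = 3.03 + 2×4.6 = 12.23 m. Hydraulic radius R = A/P = 13.94/12.23 = 1.14 m. Q_B = (1/0.025)·13.94·1.14^(2/3)·√0.0018 = 25.81 m³/s.
The larger discharge is 25.81 m³/s and the smaller is 1.917 m³/s; the ratio is 13.5.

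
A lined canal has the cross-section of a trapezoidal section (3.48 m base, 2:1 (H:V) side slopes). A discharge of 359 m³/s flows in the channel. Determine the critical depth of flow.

At critical depth, Q² T / (g A³) = 1, i.e. A³/T = Q²/g = 359²/9.81 = 13140.
Trying y = 4.03 m: A³/T = 5132 — short.
Trying y = 5.91 m: A³/T = 27260 — over.
Trying y = 5.01 m: A³/T = 13150 — close enough.

y_c = 5.01 m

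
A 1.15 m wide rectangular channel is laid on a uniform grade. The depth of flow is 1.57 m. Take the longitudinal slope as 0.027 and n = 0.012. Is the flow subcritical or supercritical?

Flow area A = b·y = 1.15 × 1.57 = 1.805 m². Wetted perimeter P = b + 2y = 1.15 + 2×1.57 = 4.29 m.
Hydraulic radius R = A/P = 1.805/4.29 = 0.4209 m.
V = (1/n) R^(2/3) √S = (1/0.012) × 0.4209^(2/3) × √0.027 = 7.69 m/s. Hydraulic depth D_h = A/T = 1.805/1.15 = 1.57 m.
Froude number Fr = V/√(g·D_h) = 7.69/√(9.81×1.57) = 1.96, which is greater than 1, so the flow is supercritical.

supercritical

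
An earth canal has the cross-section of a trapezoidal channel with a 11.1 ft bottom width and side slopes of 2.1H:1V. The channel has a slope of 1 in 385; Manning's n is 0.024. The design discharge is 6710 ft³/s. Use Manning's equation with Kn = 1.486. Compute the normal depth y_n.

y_n = 13.9 ft

Manning's equation rearranged: A R^(2/3) = nQ / (1.486·√S) = 0.024 × 6710 / (1.486 × √0.002597) = 2126.
Try y = 17.1 ft: A R^(2/3) = 3444 — over.
Try y = 13.9 ft: A R^(2/3) = 2125 — matches.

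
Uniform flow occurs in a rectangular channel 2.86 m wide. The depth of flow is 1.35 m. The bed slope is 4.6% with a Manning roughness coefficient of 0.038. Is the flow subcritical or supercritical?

Flow area A = b·y = 2.86 × 1.35 = 3.861 m². Wetted perimeter P = b + 2y = 2.86 + 2×1.35 = 5.56 m.
Hydraulic radius R = A/P = 3.861/5.56 = 0.6944 m.
V = (1/n) R^(2/3) √S = (1/0.038) × 0.6944^(2/3) × √0.046 = 4.426 m/s. Hydraulic depth D_h = A/T = 3.861/2.86 = 1.35 m.
Froude number Fr = V/√(g·D_h) = 4.426/√(9.81×1.35) = 1.22, which is greater than 1, so the flow is supercritical.

supercritical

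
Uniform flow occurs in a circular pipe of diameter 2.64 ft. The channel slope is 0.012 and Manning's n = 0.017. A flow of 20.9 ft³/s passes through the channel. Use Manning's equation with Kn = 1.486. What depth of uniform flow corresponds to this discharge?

y_n = 1.36 ft

Manning's equation rearranged: A R^(2/3) = nQ / (1.486·√S) = 0.017 × 20.9 / (1.486 × √0.012) = 2.183.
Trying y = 1.52 ft: A R^(2/3) = 2.615 — high.
Trying y = 0.982 ft: A R^(2/3) = 1.223 — low.
Trying y = 1.36 ft: A R^(2/3) = 2.182 — ≈ 2.183.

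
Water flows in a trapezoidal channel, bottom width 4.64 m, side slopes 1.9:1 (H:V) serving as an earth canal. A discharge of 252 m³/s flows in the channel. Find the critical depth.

At critical depth, Q² T / (g A³) = 1, i.e. A³/T = Q²/g = 252²/9.81 = 6473.
At y = 4.56 m: A³/T = 10160 — too large.
At y = 4.09 m: A³/T = 6481 — matches.

y_c = 4.09 m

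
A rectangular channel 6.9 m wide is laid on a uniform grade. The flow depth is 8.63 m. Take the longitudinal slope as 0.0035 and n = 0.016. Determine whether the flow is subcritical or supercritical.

Flow area A = b·y = 6.9 × 8.63 = 59.55 m². Wetted perimeter P = b + 2y = 6.9 + 2×8.63 = 24.16 m.
Hydraulic radius R = A/P = 59.55/24.16 = 2.465 m.
V = (1/n) R^(2/3) √S = (1/0.016) × 2.465^(2/3) × √0.0035 = 6.747 m/s. Hydraulic depth D_h = A/T = 59.55/6.9 = 8.63 m.
Froude number Fr = V/√(g·D_h) = 6.747/√(9.81×8.63) = 0.733, which is less than 1, so the flow is subcritical.

subcritical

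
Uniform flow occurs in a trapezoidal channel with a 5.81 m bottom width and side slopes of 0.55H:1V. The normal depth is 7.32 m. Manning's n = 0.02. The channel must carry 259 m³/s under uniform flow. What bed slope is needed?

With bottom width b = 5.81 m and side slope z = 0.55: A = (b + zy)y = (5.81 + 0.55×7.32)×7.32 = 72 m²; P = b + 2y√(1+z²) = 5.81 + 2×7.32×1.141 = 22.52 m.
Hydraulic radius R = A/P = 72/22.52 = 3.197 m.
From Manning's equation, S = [nQ / (1 A R^(2/3))]² = [0.02 × 259 / (1 × 72 × 3.197^(2/3))]² = 0.0011.

S = 0.0011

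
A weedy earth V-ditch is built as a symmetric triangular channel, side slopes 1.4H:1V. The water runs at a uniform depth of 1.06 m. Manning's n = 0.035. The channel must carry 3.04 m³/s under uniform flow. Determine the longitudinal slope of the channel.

S = 0.014

For a triangular section with side slope z = 1.4: A = zy² = 1.4×1.06² = 1.573 m²; P = 2y√(1+z²) = 2×1.06×1.72 = 3.647 m.
Hydraulic radius R = A/P = 1.573/3.647 = 0.4313 m.
From Manning's equation, S = [nQ / (1 A R^(2/3))]² = [0.035 × 3.04 / (1 × 1.573 × 0.4313^(2/3))]² = 0.014.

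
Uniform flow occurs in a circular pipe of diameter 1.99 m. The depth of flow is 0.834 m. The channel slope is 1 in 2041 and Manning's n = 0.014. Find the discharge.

Q = 1.13 m³/s

For a circular section of diameter D = 1.99 m at depth y = 0.834 m, the central angle is θ = 2 arccos(1 − 2y/D) = 2.817 rad. Then A = (D²/8)(θ − sin θ) = 1.236 m² and P = Dθ/2 = 2.802 m.
Hydraulic radius R = A/P = 1.236/2.802 = 0.4411 m.
Manning's equation: Q = (1/n) A R^(2/3) S^(1/2) = (1/0.014) × 1.236 × 0.4411^(2/3) × 0.00049^(1/2) = 1.13 m³/s.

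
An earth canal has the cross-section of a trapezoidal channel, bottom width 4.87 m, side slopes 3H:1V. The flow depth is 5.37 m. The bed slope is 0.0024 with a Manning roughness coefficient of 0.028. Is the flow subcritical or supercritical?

subcritical

With bottom width b = 4.87 m and side slope z = 3: A = (b + zy)y = (4.87 + 3×5.37)×5.37 = 112.7 m²; P = b + 2y√(1+z²) = 4.87 + 2×5.37×3.162 = 38.83 m.
Hydraulic radius R = A/P = 112.7/38.83 = 2.901 m.
V = (1/n) R^(2/3) √S = (1/0.028) × 2.901^(2/3) × √0.0024 = 3.559 m/s. Hydraulic depth D_h = A/T = 112.7/37.09 = 3.038 m.
Froude number Fr = V/√(g·D_h) = 3.559/√(9.81×3.038) = 0.652, which is less than 1, so the flow is subcritical.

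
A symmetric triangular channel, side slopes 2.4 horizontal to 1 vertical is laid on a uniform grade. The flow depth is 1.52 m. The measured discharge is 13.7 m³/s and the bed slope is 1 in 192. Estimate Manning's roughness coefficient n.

n = 0.0231

For a triangular section with side slope z = 2.4: A = zy² = 2.4×1.52² = 5.545 m²; P = 2y√(1+z²) = 2×1.52×2.6 = 7.904 m.
Hydraulic radius R = A/P = 5.545/7.904 = 0.7015 m.
Rearranging Manning's equation: n = (1/Q) A R^(2/3) S^(1/2) = (1/13.7) × 5.545 × 0.7015^(2/3) × √0.005208 = 0.0231.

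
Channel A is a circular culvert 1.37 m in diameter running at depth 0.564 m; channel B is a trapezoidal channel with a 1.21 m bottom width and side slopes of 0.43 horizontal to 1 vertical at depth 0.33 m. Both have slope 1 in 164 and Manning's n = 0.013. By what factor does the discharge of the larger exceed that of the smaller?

Channel A: For a circular section of diameter D = 1.37 m at depth y = 0.564 m, the central angle is θ = 2 arccos(1 − 2y/D) = 2.786 rad. Then A = (D²/8)(θ − sin θ) = 0.5722 m² and P = Dθ/2 = 1.909 m. Hydraulic radius R = A/P = 0.5722/1.909 = 0.2998 m. Q_A = (1/0.013)·0.5722·0.2998^(2/3)·√0.006098 = 1.539 m³/s.
Channel B: With bottom width b = 1.21 m and side slope z = 0.43: A = (b + zy)y = (1.21 + 0.43×0.33)×0.33 = 0.4461 m²; P = b + 2y√(1+z²) = 1.21 + 2×0.33×1.089 = 1.928 m. Hydraulic radius R = A/P = 0.4461/1.928 = 0.2313 m. Q_B = (1/0.013)·0.4461·0.2313^(2/3)·√0.006098 = 1.01 m³/s.
The larger discharge is 1.539 m³/s and the smaller is 1.01 m³/s; the ratio is 1.52.

1.52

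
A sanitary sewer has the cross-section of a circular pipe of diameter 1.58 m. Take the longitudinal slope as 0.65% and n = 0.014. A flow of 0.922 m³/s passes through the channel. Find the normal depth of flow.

Manning's equation rearranged: A R^(2/3) = nQ / (1·√S) = 0.014 × 0.922 / (√0.0065) = 0.1601.
At y = 0.524 m: A R^(2/3) = 0.2506 — high.
At y = 0.306 m: A R^(2/3) = 0.0866 — low.
At y = 0.416 m: A R^(2/3) = 0.1602 — ≈ 0.1601.

y_n = 0.416 m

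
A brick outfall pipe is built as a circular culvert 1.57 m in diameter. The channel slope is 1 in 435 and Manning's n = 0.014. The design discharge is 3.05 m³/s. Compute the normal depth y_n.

y_n = 1.12 m

Manning's equation rearranged: A R^(2/3) = nQ / (1·√S) = 0.014 × 3.05 / (√0.002299) = 0.8906.
Trying y = 1.42 m: A R^(2/3) = 1.108 — high.
Trying y = 0.967 m: A R^(2/3) = 0.7255 — low.
Trying y = 1.12 m: A R^(2/3) = 0.8904 — close enough.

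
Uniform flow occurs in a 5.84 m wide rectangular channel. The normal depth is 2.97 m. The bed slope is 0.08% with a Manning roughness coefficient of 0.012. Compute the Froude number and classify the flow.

subcritical

Flow area A = b·y = 5.84 × 2.97 = 17.34 m². Wetted perimeter P = b + 2y = 5.84 + 2×2.97 = 11.78 m.
Hydraulic radius R = A/P = 17.34/11.78 = 1.472 m.
V = (1/n) R^(2/3) √S = (1/0.012) × 1.472^(2/3) × √0.0008 = 3.051 m/s. Hydraulic depth D_h = A/T = 17.34/5.84 = 2.97 m.
Froude number Fr = V/√(g·D_h) = 3.051/√(9.81×2.97) = 0.565, which is less than 1, so the flow is subcritical.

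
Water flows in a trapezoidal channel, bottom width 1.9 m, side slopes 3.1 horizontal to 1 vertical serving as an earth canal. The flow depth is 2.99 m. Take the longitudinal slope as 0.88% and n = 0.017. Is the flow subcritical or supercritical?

With bottom width b = 1.9 m and side slope z = 3.1: A = (b + zy)y = (1.9 + 3.1×2.99)×2.99 = 33.4 m²; P = b + 2y√(1+z²) = 1.9 + 2×2.99×3.257 = 21.38 m.
Hydraulic radius R = A/P = 33.4/21.38 = 1.562 m.
V = (1/n) R^(2/3) √S = (1/0.017) × 1.562^(2/3) × √0.0088 = 7.429 m/s. Hydraulic depth D_h = A/T = 33.4/20.44 = 1.634 m.
Froude number Fr = V/√(g·D_h) = 7.429/√(9.81×1.634) = 1.86, which is greater than 1, so the flow is supercritical.

supercritical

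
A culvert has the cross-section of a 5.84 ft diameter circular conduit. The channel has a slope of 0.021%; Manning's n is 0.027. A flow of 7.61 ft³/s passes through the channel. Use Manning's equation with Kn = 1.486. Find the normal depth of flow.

Manning's equation rearranged: A R^(2/3) = nQ / (1.486·√S) = 0.027 × 7.61 / (1.486 × √0.00021) = 9.542.
Try y = 2.62 ft: A R^(2/3) = 14.28 — too large.
Try y = 1.82 ft: A R^(2/3) = 7.266 — too small.
Try y = 2.1 ft: A R^(2/3) = 9.537 — matches.

y_n = 2.1 ft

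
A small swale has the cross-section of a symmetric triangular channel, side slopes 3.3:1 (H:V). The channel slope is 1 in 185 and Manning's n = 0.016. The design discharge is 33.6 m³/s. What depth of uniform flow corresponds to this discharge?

Manning's equation rearranged: A R^(2/3) = nQ / (1·√S) = 0.016 × 33.6 / (√0.005405) = 7.312.
Trying y = 1.37 m: A R^(2/3) = 4.674 — short.
Trying y = 2.07 m: A R^(2/3) = 14.05 — over.
Trying y = 1.62 m: A R^(2/3) = 7.308 — close enough.

y_n = 1.62 m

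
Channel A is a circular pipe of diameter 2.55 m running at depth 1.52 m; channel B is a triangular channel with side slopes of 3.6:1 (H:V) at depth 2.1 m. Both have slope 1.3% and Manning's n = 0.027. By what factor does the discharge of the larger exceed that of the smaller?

6.36

Channel A: For a circular section of diameter D = 2.55 m at depth y = 1.52 m, the central angle is θ = 2 arccos(1 − 2y/D) = 3.528 rad. Then A = (D²/8)(θ − sin θ) = 3.174 m² and P = Dθ/2 = 4.499 m. Hydraulic radius R = A/P = 3.174/4.499 = 0.7056 m. Q_A = (1/0.027)·3.174·0.7056^(2/3)·√0.013 = 10.62 m³/s.
Channel B: For a triangular section with side slope z = 3.6: A = zy² = 3.6×2.1² = 15.88 m²; P = 2y√(1+z²) = 2×2.1×3.736 = 15.69 m. Hydraulic radius R = A/P = 15.88/15.69 = 1.012 m. Q_B = (1/0.027)·15.88·1.012^(2/3)·√0.013 = 67.56 m³/s.
The larger discharge is 67.56 m³/s and the smaller is 10.62 m³/s; the ratio is 6.36.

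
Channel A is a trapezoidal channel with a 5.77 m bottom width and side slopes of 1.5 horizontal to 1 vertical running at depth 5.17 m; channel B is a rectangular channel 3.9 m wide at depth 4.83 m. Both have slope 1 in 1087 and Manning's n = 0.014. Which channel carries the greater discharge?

channel A

Channel A: With bottom width b = 5.77 m and side slope z = 1.5: A = (b + zy)y = (5.77 + 1.5×5.17)×5.17 = 69.92 m²; P = b + 2y√(1+z²) = 5.77 + 2×5.17×1.803 = 24.41 m. Hydraulic radius R = A/P = 69.92/24.41 = 2.864 m. Q_A = (1/0.014)·69.92·2.864^(2/3)·√0.00092 = 305.6 m³/s.
Channel B: Flow area A = b·y = 3.9 × 4.83 = 18.84 m². Wetted perimeter P = b + 2y = 3.9 + 2×4.83 = 13.56 m. Hydraulic radius R = A/P = 18.84/13.56 = 1.389 m. Q_B = (1/0.014)·18.84·1.389^(2/3)·√0.00092 = 50.81 m³/s.
Q_A = 305.6 m³/s vs Q_B = 50.81 m³/s, so channel A carries more.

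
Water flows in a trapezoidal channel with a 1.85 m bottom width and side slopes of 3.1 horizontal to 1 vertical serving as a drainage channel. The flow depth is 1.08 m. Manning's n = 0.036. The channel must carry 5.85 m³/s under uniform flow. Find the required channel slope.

S = 0.0026

With bottom width b = 1.85 m and side slope z = 3.1: A = (b + zy)y = (1.85 + 3.1×1.08)×1.08 = 5.614 m²; P = b + 2y√(1+z²) = 1.85 + 2×1.08×3.257 = 8.886 m.
Hydraulic radius R = A/P = 5.614/8.886 = 0.6318 m.
From Manning's equation, S = [nQ / (1 A R^(2/3))]² = [0.036 × 5.85 / (1 × 5.614 × 0.6318^(2/3))]² = 0.0026.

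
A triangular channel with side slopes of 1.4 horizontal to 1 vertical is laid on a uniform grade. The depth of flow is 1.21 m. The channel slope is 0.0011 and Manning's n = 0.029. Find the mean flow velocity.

For a triangular section with side slope z = 1.4: A = zy² = 1.4×1.21² = 2.05 m²; P = 2y√(1+z²) = 2×1.21×1.72 = 4.164 m.
Hydraulic radius R = A/P = 2.05/4.164 = 0.4923 m.
From Manning's equation, V = (1/n) R^(2/3) S^(1/2) = (1/0.029) × 0.4923^(2/3) × 0.0011^(1/2) = 0.713 m/s.

V = 0.713 m/s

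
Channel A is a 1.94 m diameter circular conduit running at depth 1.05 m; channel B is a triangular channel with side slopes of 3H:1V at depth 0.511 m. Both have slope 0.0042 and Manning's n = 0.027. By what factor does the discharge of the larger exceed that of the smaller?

3.42

Channel A: For a circular section of diameter D = 1.94 m at depth y = 1.05 m, the central angle is θ = 2 arccos(1 − 2y/D) = 3.307 rad. Then A = (D²/8)(θ − sin θ) = 1.633 m² and P = Dθ/2 = 3.208 m. Hydraulic radius R = A/P = 1.633/3.208 = 0.5091 m. Q_A = (1/0.027)·1.633·0.5091^(2/3)·√0.0042 = 2.499 m³/s.
Channel B: For a triangular section with side slope z = 3: A = zy² = 3×0.511² = 0.7834 m²; P = 2y√(1+z²) = 2×0.511×3.162 = 3.232 m. Hydraulic radius R = A/P = 0.7834/3.232 = 0.2424 m. Q_B = (1/0.027)·0.7834·0.2424^(2/3)·√0.0042 = 0.731 m³/s.
The larger discharge is 2.499 m³/s and the smaller is 0.731 m³/s; the ratio is 3.42.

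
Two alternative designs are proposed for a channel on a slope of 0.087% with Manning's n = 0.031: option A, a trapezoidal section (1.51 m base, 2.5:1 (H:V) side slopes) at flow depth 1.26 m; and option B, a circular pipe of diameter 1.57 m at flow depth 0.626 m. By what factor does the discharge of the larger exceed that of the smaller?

Channel A: With bottom width b = 1.51 m and side slope z = 2.5: A = (b + zy)y = (1.51 + 2.5×1.26)×1.26 = 5.872 m²; P = b + 2y√(1+z²) = 1.51 + 2×1.26×2.693 = 8.295 m. Hydraulic radius R = A/P = 5.872/8.295 = 0.7078 m. Q_A = (1/0.031)·5.872·0.7078^(2/3)·√0.00087 = 4.437 m³/s.
Channel B: For a circular section of diameter D = 1.57 m at depth y = 0.626 m, the central angle is θ = 2 arccos(1 − 2y/D) = 2.734 rad. Then A = (D²/8)(θ − sin θ) = 0.7201 m² and P = Dθ/2 = 2.146 m. Hydraulic radius R = A/P = 0.7201/2.146 = 0.3355 m. Q_B = (1/0.031)·0.7201·0.3355^(2/3)·√0.00087 = 0.3308 m³/s.
The larger discharge is 4.437 m³/s and the smaller is 0.3308 m³/s; the ratio is 13.4.

13.4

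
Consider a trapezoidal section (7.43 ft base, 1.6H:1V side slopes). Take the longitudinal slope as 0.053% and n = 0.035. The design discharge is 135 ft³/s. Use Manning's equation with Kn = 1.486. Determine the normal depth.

Manning's equation rearranged: A R^(2/3) = nQ / (1.486·√S) = 0.035 × 135 / (1.486 × √0.00053) = 138.1.
Try y = 5.59 ft: A R^(2/3) = 199.1 — too large.
Try y = 4.68 ft: A R^(2/3) = 138.1 — ≈ 138.1.

y_n = 4.68 ft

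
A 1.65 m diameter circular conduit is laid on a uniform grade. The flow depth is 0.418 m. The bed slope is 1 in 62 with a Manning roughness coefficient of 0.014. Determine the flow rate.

For a circular section of diameter D = 1.65 m at depth y = 0.418 m, the central angle is θ = 2 arccos(1 − 2y/D) = 2.11 rad. Then A = (D²/8)(θ − sin θ) = 0.4259 m² and P = Dθ/2 = 1.741 m.
Hydraulic radius R = A/P = 0.4259/1.741 = 0.2447 m.
Manning's equation: Q = (1/n) A R^(2/3) S^(1/2) = (1/0.014) × 0.4259 × 0.2447^(2/3) × 0.01613^(1/2) = 1.51 m³/s.

Q = 1.51 m³/s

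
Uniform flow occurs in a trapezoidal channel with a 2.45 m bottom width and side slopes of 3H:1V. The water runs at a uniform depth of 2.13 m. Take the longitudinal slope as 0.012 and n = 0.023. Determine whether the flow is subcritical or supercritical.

supercritical

With bottom width b = 2.45 m and side slope z = 3: A = (b + zy)y = (2.45 + 3×2.13)×2.13 = 18.83 m²; P = b + 2y√(1+z²) = 2.45 + 2×2.13×3.162 = 15.92 m.
Hydraulic radius R = A/P = 18.83/15.92 = 1.183 m.
V = (1/n) R^(2/3) √S = (1/0.023) × 1.183^(2/3) × √0.012 = 5.326 m/s. Hydraulic depth D_h = A/T = 18.83/15.23 = 1.236 m.
Froude number Fr = V/√(g·D_h) = 5.326/√(9.81×1.236) = 1.53, which is greater than 1, so the flow is supercritical.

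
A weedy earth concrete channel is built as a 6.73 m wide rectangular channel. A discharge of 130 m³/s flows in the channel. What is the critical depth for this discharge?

For a rectangular channel, critical depth y_c = (q²/g)^(1/3) where q = Q/b = 130/6.73 = 19.32 m²/s.
So y_c = (19.32²/9.81)^(1/3) = 3.36 m.

y_c = 3.36 m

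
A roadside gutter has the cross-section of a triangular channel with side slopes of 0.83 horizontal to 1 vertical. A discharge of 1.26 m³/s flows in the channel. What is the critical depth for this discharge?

At critical depth, Q² T / (g A³) = 1, i.e. A³/T = Q²/g = 1.26²/9.81 = 0.1618.
Try y = 0.699 m: A³/T = 0.05748 — low.
Try y = 1.06 m: A³/T = 0.461 — high.
Try y = 0.86 m: A³/T = 0.162 — ≈ 0.1618.

y_c = 0.86 m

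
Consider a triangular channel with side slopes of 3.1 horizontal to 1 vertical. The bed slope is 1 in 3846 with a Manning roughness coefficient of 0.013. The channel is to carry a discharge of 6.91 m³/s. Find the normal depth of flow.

y_n = 1.5 m

Manning's equation rearranged: A R^(2/3) = nQ / (1·√S) = 0.013 × 6.91 / (√0.00026) = 5.571.
Trying y = 1.04 m: A R^(2/3) = 2.098 — low.
Trying y = 1.5 m: A R^(2/3) = 5.571 — ≈ 5.571.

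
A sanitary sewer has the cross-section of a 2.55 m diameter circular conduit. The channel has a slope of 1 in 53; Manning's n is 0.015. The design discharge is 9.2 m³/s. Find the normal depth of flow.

Manning's equation rearranged: A R^(2/3) = nQ / (1·√S) = 0.015 × 9.2 / (√0.01887) = 1.005.
At y = 1.11 m: A R^(2/3) = 1.485 — too large.
At y = 0.646 m: A R^(2/3) = 0.532 — too small.
At y = 0.897 m: A R^(2/3) = 1.004 — close enough.

y_n = 0.897 m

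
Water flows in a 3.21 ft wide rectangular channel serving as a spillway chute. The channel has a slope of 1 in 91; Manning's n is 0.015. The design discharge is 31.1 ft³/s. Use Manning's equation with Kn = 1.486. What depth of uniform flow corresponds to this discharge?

y_n = 1.2 ft

Manning's equation rearranged: A R^(2/3) = nQ / (1.486·√S) = 0.015 × 31.1 / (1.486 × √0.01099) = 2.995.
Trying y = 1.51 ft: A R^(2/3) = 4.1 — too large.
Trying y = 1.2 ft: A R^(2/3) = 2.998 — matches.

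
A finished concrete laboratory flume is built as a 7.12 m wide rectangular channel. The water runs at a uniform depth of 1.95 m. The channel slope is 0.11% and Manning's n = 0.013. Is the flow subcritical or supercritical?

Flow area A = b·y = 7.12 × 1.95 = 13.88 m². Wetted perimeter P = b + 2y = 7.12 + 2×1.95 = 11.02 m.
Hydraulic radius R = A/P = 13.88/11.02 = 1.26 m.
V = (1/n) R^(2/3) √S = (1/0.013) × 1.26^(2/3) × √0.0011 = 2.976 m/s. Hydraulic depth D_h = A/T = 13.88/7.12 = 1.95 m.
Froude number Fr = V/√(g·D_h) = 2.976/√(9.81×1.95) = 0.68, which is less than 1, so the flow is subcritical.

subcritical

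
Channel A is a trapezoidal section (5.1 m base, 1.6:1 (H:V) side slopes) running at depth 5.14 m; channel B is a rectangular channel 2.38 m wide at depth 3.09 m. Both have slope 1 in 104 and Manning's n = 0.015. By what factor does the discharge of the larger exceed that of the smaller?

20.4

Channel A: With bottom width b = 5.1 m and side slope z = 1.6: A = (b + zy)y = (5.1 + 1.6×5.14)×5.14 = 68.49 m²; P = b + 2y√(1+z²) = 5.1 + 2×5.14×1.887 = 24.5 m. Hydraulic radius R = A/P = 68.49/24.5 = 2.796 m. Q_A = (1/0.015)·68.49·2.796^(2/3)·√0.009615 = 888.5 m³/s.
Channel B: Flow area A = b·y = 2.38 × 3.09 = 7.354 m². Wetted perimeter P = b + 2y = 2.38 + 2×3.09 = 8.56 m. Hydraulic radius R = A/P = 7.354/8.56 = 0.8591 m. Q_B = (1/0.015)·7.354·0.8591^(2/3)·√0.009615 = 43.45 m³/s.
The larger discharge is 888.5 m³/s and the smaller is 43.45 m³/s; the ratio is 20.4.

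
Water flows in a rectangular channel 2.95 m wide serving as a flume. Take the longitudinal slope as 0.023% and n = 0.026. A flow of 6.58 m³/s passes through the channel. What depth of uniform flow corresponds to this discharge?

y_n = 3.69 m

Manning's equation rearranged: A R^(2/3) = nQ / (1·√S) = 0.026 × 6.58 / (√0.00023) = 11.28.
At y = 4.03 m: A R^(2/3) = 12.51 — high.
At y = 2.97 m: A R^(2/3) = 8.677 — low.
At y = 3.69 m: A R^(2/3) = 11.27 — close enough.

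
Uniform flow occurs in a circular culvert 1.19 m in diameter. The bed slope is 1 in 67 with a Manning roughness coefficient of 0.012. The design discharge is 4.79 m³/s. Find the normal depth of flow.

y_n = 0.925 m

Manning's equation rearranged: A R^(2/3) = nQ / (1·√S) = 0.012 × 4.79 / (√0.01493) = 0.4705.
At y = 0.832 m: A R^(2/3) = 0.4143 — low.
At y = 0.925 m: A R^(2/3) = 0.4704 — ≈ 0.4705.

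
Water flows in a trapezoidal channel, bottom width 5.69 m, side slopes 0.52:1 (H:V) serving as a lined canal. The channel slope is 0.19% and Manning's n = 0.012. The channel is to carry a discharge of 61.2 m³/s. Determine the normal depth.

y_n = 2.05 m

Manning's equation rearranged: A R^(2/3) = nQ / (1·√S) = 0.012 × 61.2 / (√0.0019) = 16.85.
Try y = 1.63 m: A R^(2/3) = 11.62 — too small.
Try y = 2.57 m: A R^(2/3) = 24.42 — too large.
Try y = 2.05 m: A R^(2/3) = 16.86 — ≈ 16.85.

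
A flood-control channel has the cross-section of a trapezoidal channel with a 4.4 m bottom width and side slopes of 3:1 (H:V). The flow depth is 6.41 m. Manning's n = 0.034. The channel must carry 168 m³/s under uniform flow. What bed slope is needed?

With bottom width b = 4.4 m and side slope z = 3: A = (b + zy)y = (4.4 + 3×6.41)×6.41 = 151.5 m²; P = b + 2y√(1+z²) = 4.4 + 2×6.41×3.162 = 44.94 m.
Hydraulic radius R = A/P = 151.5/44.94 = 3.37 m.
From Manning's equation, S = [nQ / (1 A R^(2/3))]² = [0.034 × 168 / (1 × 151.5 × 3.37^(2/3))]² = 0.000281.

S = 0.000281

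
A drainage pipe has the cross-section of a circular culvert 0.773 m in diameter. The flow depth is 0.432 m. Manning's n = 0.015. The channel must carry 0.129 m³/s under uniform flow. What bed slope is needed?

For a circular section of diameter D = 0.773 m at depth y = 0.432 m, the central angle is θ = 2 arccos(1 − 2y/D) = 3.378 rad. Then A = (D²/8)(θ − sin θ) = 0.2697 m² and P = Dθ/2 = 1.305 m.
Hydraulic radius R = A/P = 0.2697/1.305 = 0.2066 m.
From Manning's equation, S = [nQ / (1 A R^(2/3))]² = [0.015 × 0.129 / (1 × 0.2697 × 0.2066^(2/3))]² = 0.000421.

S = 0.000421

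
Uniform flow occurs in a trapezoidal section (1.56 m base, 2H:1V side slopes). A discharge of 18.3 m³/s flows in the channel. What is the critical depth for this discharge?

y_c = 1.42 m

At critical depth, Q² T / (g A³) = 1, i.e. A³/T = Q²/g = 18.3²/9.81 = 34.14.
At y = 1.78 m: A³/T = 87.21 — high.
At y = 1.1 m: A³/T = 11.87 — low.
At y = 1.42 m: A³/T = 33.69 — ≈ 34.14.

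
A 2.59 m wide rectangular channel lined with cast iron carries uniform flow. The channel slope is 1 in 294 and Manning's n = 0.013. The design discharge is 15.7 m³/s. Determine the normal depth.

Manning's equation rearranged: A R^(2/3) = nQ / (1·√S) = 0.013 × 15.7 / (√0.003401) = 3.5.
Try y = 1.25 m: A R^(2/3) = 2.394 — too small.
Try y = 1.93 m: A R^(2/3) = 4.218 — too large.
Try y = 1.67 m: A R^(2/3) = 3.505 — ≈ 3.5.

y_n = 1.67 m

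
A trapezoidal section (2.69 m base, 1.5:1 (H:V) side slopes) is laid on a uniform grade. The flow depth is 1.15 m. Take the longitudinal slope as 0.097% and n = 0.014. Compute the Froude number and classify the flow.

With bottom width b = 2.69 m and side slope z = 1.5: A = (b + zy)y = (2.69 + 1.5×1.15)×1.15 = 5.077 m²; P = b + 2y√(1+z²) = 2.69 + 2×1.15×1.803 = 6.836 m.
Hydraulic radius R = A/P = 5.077/6.836 = 0.7427 m.
V = (1/n) R^(2/3) √S = (1/0.014) × 0.7427^(2/3) × √0.00097 = 1.824 m/s. Hydraulic depth D_h = A/T = 5.077/6.14 = 0.8269 m.
Froude number Fr = V/√(g·D_h) = 1.824/√(9.81×0.8269) = 0.641, which is less than 1, so the flow is subcritical.

subcritical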